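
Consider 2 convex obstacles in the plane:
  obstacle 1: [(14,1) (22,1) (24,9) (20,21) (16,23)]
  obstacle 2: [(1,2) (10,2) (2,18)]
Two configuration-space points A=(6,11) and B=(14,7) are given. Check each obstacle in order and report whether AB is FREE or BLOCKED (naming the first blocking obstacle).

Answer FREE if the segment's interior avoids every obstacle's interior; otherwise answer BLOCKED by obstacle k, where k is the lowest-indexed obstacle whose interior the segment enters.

Obstacle 1 [(14,1) (22,1) (24,9) (20,21) (16,23)]:
  edge (14,1)–(22,1): clear
  edge (22,1)–(24,9): clear
  edge (24,9)–(20,21): clear
  edge (20,21)–(16,23): clear
  edge (16,23)–(14,1): clear
  midpoint (10,9) outside
  → clear
Obstacle 2 [(1,2) (10,2) (2,18)]:
  edge (1,2)–(10,2): clear
  edge (10,2)–(2,18): clear
  edge (2,18)–(1,2): clear
  midpoint (10,9) outside
  → clear

FREE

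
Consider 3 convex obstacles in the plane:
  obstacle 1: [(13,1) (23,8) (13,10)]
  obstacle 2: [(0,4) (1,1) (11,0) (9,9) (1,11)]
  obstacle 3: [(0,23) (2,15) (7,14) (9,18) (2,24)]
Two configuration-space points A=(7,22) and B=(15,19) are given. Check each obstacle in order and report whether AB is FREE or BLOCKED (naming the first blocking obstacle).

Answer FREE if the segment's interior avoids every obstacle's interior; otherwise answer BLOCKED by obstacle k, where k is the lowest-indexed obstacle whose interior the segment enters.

Obstacle 1 [(13,1) (23,8) (13,10)]:
  edge (13,1)–(23,8): clear
  edge (23,8)–(13,10): clear
  edge (13,10)–(13,1): clear
  midpoint (11,41/2) outside
  → clear
Obstacle 2 [(0,4) (1,1) (11,0) (9,9) (1,11)]:
  edge (0,4)–(1,1): clear
  edge (1,1)–(11,0): clear
  edge (11,0)–(9,9): clear
  edge (9,9)–(1,11): clear
  edge (1,11)–(0,4): clear
  midpoint (11,41/2) outside
  → clear
Obstacle 3 [(0,23) (2,15) (7,14) (9,18) (2,24)]:
  edge (0,23)–(2,15): clear
  edge (2,15)–(7,14): clear
  edge (7,14)–(9,18): clear
  edge (9,18)–(2,24): clear
  edge (2,24)–(0,23): clear
  midpoint (11,41/2) outside
  → clear

FREE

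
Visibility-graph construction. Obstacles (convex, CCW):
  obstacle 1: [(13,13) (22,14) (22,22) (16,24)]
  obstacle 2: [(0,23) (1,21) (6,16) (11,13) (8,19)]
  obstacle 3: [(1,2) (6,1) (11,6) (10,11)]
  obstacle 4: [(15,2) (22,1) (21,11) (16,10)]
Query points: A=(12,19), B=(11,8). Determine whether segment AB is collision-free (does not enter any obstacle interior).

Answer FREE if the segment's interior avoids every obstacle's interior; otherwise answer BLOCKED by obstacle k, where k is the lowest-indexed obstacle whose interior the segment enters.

Obstacle 1 [(13,13) (22,14) (22,22) (16,24)]:
  edge (13,13)–(22,14): clear
  edge (22,14)–(22,22): clear
  edge (22,22)–(16,24): clear
  edge (16,24)–(13,13): clear
  midpoint (23/2,27/2) outside
  → clear
Obstacle 2 [(0,23) (1,21) (6,16) (11,13) (8,19)]:
  edge (0,23)–(1,21): clear
  edge (1,21)–(6,16): clear
  edge (6,16)–(11,13): clear
  edge (11,13)–(8,19): clear
  edge (8,19)–(0,23): clear
  midpoint (23/2,27/2) outside
  → clear
Obstacle 3 [(1,2) (6,1) (11,6) (10,11)]:
  edge (1,2)–(6,1): clear
  edge (6,1)–(11,6): clear
  edge (11,6)–(10,11): clear
  edge (10,11)–(1,2): clear
  midpoint (23/2,27/2) outside
  → clear
Obstacle 4 [(15,2) (22,1) (21,11) (16,10)]:
  edge (15,2)–(22,1): clear
  edge (22,1)–(21,11): clear
  edge (21,11)–(16,10): clear
  edge (16,10)–(15,2): clear
  midpoint (23/2,27/2) outside
  → clear

FREE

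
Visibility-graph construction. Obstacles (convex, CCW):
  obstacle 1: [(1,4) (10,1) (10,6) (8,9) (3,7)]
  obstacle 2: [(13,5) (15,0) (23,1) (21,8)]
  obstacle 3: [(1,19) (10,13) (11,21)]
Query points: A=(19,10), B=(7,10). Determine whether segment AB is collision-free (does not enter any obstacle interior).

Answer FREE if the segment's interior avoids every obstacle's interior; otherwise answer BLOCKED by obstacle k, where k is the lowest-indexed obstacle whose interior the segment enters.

FREE

Obstacle 1 [(1,4) (10,1) (10,6) (8,9) (3,7)]:
  edge (1,4)–(10,1): clear
  edge (10,1)–(10,6): clear
  edge (10,6)–(8,9): clear
  edge (8,9)–(3,7): clear
  edge (3,7)–(1,4): clear
  midpoint (13,10) outside
  → clear
Obstacle 2 [(13,5) (15,0) (23,1) (21,8)]:
  edge (13,5)–(15,0): clear
  edge (15,0)–(23,1): clear
  edge (23,1)–(21,8): clear
  edge (21,8)–(13,5): clear
  midpoint (13,10) outside
  → clear
Obstacle 3 [(1,19) (10,13) (11,21)]:
  edge (1,19)–(10,13): clear
  edge (10,13)–(11,21): clear
  edge (11,21)–(1,19): clear
  midpoint (13,10) outside
  → clear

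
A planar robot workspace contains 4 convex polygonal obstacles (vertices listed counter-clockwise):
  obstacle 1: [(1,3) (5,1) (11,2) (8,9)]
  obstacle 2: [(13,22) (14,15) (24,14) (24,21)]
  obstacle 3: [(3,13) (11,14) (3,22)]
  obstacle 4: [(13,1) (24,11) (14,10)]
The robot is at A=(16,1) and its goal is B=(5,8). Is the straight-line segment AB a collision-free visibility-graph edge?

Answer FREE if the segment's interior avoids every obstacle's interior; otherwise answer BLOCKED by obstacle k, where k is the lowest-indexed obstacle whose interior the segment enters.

BLOCKED by obstacle 1

Obstacle 1 [(1,3) (5,1) (11,2) (8,9)]:
  edge (1,3)–(5,1): clear
  edge (5,1)–(11,2): clear
  edge (11,2)–(8,9): crosses AB
  edge (8,9)–(1,3): crosses AB
  → BLOCKED
Obstacle 2 [(13,22) (14,15) (24,14) (24,21)]:
  edge (13,22)–(14,15): clear
  edge (14,15)–(24,14): clear
  edge (24,14)–(24,21): clear
  edge (24,21)–(13,22): clear
  midpoint (21/2,9/2) outside
  → clear
Obstacle 3 [(3,13) (11,14) (3,22)]:
  edge (3,13)–(11,14): clear
  edge (11,14)–(3,22): clear
  edge (3,22)–(3,13): clear
  midpoint (21/2,9/2) outside
  → clear
Obstacle 4 [(13,1) (24,11) (14,10)]:
  edge (13,1)–(24,11): crosses AB
  edge (24,11)–(14,10): clear
  edge (14,10)–(13,1): crosses AB
  → BLOCKED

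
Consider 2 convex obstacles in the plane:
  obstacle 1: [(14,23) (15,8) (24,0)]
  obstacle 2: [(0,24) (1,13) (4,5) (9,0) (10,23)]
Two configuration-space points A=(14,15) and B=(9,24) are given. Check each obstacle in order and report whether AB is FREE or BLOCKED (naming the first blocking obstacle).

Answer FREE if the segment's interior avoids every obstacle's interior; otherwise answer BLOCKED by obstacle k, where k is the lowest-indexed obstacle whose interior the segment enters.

BLOCKED by obstacle 2

Obstacle 1 [(14,23) (15,8) (24,0)]:
  edge (14,23)–(15,8): clear
  edge (15,8)–(24,0): clear
  edge (24,0)–(14,23): clear
  midpoint (23/2,39/2) outside
  → clear
Obstacle 2 [(0,24) (1,13) (4,5) (9,0) (10,23)]:
  edge (0,24)–(1,13): clear
  edge (1,13)–(4,5): clear
  edge (4,5)–(9,0): clear
  edge (9,0)–(10,23): crosses AB
  edge (10,23)–(0,24): crosses AB
  → BLOCKED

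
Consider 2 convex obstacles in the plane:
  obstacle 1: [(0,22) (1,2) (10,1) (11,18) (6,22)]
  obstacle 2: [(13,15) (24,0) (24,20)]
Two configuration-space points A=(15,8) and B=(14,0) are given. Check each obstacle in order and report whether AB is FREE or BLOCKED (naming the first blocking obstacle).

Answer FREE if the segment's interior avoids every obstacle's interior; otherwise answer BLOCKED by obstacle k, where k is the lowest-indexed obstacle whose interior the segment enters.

FREE

Obstacle 1 [(0,22) (1,2) (10,1) (11,18) (6,22)]:
  edge (0,22)–(1,2): clear
  edge (1,2)–(10,1): clear
  edge (10,1)–(11,18): clear
  edge (11,18)–(6,22): clear
  edge (6,22)–(0,22): clear
  midpoint (29/2,4) outside
  → clear
Obstacle 2 [(13,15) (24,0) (24,20)]:
  edge (13,15)–(24,0): clear
  edge (24,0)–(24,20): clear
  edge (24,20)–(13,15): clear
  midpoint (29/2,4) outside
  → clear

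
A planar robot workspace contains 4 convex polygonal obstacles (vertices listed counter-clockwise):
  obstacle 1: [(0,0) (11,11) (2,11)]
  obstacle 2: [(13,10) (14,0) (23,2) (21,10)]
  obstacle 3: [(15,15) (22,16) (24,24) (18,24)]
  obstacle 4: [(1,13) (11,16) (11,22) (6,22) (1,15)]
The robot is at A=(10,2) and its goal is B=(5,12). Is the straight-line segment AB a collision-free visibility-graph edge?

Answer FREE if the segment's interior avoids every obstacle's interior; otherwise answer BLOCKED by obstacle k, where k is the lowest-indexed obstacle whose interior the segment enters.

Obstacle 1 [(0,0) (11,11) (2,11)]:
  edge (0,0)–(11,11): crosses AB
  edge (11,11)–(2,11): crosses AB
  edge (2,11)–(0,0): clear
  → BLOCKED
Obstacle 2 [(13,10) (14,0) (23,2) (21,10)]:
  edge (13,10)–(14,0): clear
  edge (14,0)–(23,2): clear
  edge (23,2)–(21,10): clear
  edge (21,10)–(13,10): clear
  midpoint (15/2,7) outside
  → clear
Obstacle 3 [(15,15) (22,16) (24,24) (18,24)]:
  edge (15,15)–(22,16): clear
  edge (22,16)–(24,24): clear
  edge (24,24)–(18,24): clear
  edge (18,24)–(15,15): clear
  midpoint (15/2,7) outside
  → clear
Obstacle 4 [(1,13) (11,16) (11,22) (6,22) (1,15)]:
  edge (1,13)–(11,16): clear
  edge (11,16)–(11,22): clear
  edge (11,22)–(6,22): clear
  edge (6,22)–(1,15): clear
  edge (1,15)–(1,13): clear
  midpoint (15/2,7) outside
  → clear

BLOCKED by obstacle 1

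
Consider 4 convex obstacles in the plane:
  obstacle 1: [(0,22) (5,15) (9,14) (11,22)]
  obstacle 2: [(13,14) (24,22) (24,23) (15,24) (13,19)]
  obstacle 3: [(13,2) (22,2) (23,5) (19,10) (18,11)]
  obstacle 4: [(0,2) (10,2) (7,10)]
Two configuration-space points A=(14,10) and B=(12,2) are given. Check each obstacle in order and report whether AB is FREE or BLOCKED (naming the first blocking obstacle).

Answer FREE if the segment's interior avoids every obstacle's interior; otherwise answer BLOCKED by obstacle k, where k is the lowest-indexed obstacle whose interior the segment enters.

FREE

Obstacle 1 [(0,22) (5,15) (9,14) (11,22)]:
  edge (0,22)–(5,15): clear
  edge (5,15)–(9,14): clear
  edge (9,14)–(11,22): clear
  edge (11,22)–(0,22): clear
  midpoint (13,6) outside
  → clear
Obstacle 2 [(13,14) (24,22) (24,23) (15,24) (13,19)]:
  edge (13,14)–(24,22): clear
  edge (24,22)–(24,23): clear
  edge (24,23)–(15,24): clear
  edge (15,24)–(13,19): clear
  edge (13,19)–(13,14): clear
  midpoint (13,6) outside
  → clear
Obstacle 3 [(13,2) (22,2) (23,5) (19,10) (18,11)]:
  edge (13,2)–(22,2): clear
  edge (22,2)–(23,5): clear
  edge (23,5)–(19,10): clear
  edge (19,10)–(18,11): clear
  edge (18,11)–(13,2): clear
  midpoint (13,6) outside
  → clear
Obstacle 4 [(0,2) (10,2) (7,10)]:
  edge (0,2)–(10,2): clear
  edge (10,2)–(7,10): clear
  edge (7,10)–(0,2): clear
  midpoint (13,6) outside
  → clear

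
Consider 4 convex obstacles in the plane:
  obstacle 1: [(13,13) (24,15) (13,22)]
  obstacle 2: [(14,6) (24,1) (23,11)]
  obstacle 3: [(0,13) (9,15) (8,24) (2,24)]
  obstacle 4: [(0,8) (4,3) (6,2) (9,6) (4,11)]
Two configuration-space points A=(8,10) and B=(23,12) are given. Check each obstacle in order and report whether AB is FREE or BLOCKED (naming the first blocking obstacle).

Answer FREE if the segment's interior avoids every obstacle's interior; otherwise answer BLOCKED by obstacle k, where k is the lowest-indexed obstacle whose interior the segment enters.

Obstacle 1 [(13,13) (24,15) (13,22)]:
  edge (13,13)–(24,15): clear
  edge (24,15)–(13,22): clear
  edge (13,22)–(13,13): clear
  midpoint (31/2,11) outside
  → clear
Obstacle 2 [(14,6) (24,1) (23,11)]:
  edge (14,6)–(24,1): clear
  edge (24,1)–(23,11): clear
  edge (23,11)–(14,6): clear
  midpoint (31/2,11) outside
  → clear
Obstacle 3 [(0,13) (9,15) (8,24) (2,24)]:
  edge (0,13)–(9,15): clear
  edge (9,15)–(8,24): clear
  edge (8,24)–(2,24): clear
  edge (2,24)–(0,13): clear
  midpoint (31/2,11) outside
  → clear
Obstacle 4 [(0,8) (4,3) (6,2) (9,6) (4,11)]:
  edge (0,8)–(4,3): clear
  edge (4,3)–(6,2): clear
  edge (6,2)–(9,6): clear
  edge (9,6)–(4,11): clear
  edge (4,11)–(0,8): clear
  midpoint (31/2,11) outside
  → clear

FREE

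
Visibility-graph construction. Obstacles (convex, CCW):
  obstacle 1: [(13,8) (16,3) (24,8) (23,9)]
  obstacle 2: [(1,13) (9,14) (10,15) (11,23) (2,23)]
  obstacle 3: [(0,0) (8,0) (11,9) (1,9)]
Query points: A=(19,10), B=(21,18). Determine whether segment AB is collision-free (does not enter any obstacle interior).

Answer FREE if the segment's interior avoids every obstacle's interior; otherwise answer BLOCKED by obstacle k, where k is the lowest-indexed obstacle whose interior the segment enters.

Obstacle 1 [(13,8) (16,3) (24,8) (23,9)]:
  edge (13,8)–(16,3): clear
  edge (16,3)–(24,8): clear
  edge (24,8)–(23,9): clear
  edge (23,9)–(13,8): clear
  midpoint (20,14) outside
  → clear
Obstacle 2 [(1,13) (9,14) (10,15) (11,23) (2,23)]:
  edge (1,13)–(9,14): clear
  edge (9,14)–(10,15): clear
  edge (10,15)–(11,23): clear
  edge (11,23)–(2,23): clear
  edge (2,23)–(1,13): clear
  midpoint (20,14) outside
  → clear
Obstacle 3 [(0,0) (8,0) (11,9) (1,9)]:
  edge (0,0)–(8,0): clear
  edge (8,0)–(11,9): clear
  edge (11,9)–(1,9): clear
  edge (1,9)–(0,0): clear
  midpoint (20,14) outside
  → clear

FREE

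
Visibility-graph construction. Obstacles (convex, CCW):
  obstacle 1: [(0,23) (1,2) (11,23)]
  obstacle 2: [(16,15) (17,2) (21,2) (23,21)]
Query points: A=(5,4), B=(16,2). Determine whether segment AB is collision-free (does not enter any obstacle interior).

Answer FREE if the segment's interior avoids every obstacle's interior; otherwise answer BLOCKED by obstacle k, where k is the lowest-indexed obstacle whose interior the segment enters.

FREE

Obstacle 1 [(0,23) (1,2) (11,23)]:
  edge (0,23)–(1,2): clear
  edge (1,2)–(11,23): clear
  edge (11,23)–(0,23): clear
  midpoint (21/2,3) outside
  → clear
Obstacle 2 [(16,15) (17,2) (21,2) (23,21)]:
  edge (16,15)–(17,2): clear
  edge (17,2)–(21,2): clear
  edge (21,2)–(23,21): clear
  edge (23,21)–(16,15): clear
  midpoint (21/2,3) outside
  → clear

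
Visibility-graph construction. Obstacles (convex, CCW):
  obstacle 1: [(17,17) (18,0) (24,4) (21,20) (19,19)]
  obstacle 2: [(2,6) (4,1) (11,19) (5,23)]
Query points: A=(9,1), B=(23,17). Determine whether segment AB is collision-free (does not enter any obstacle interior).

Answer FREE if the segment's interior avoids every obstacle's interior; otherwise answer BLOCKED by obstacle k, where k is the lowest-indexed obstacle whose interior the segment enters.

BLOCKED by obstacle 1

Obstacle 1 [(17,17) (18,0) (24,4) (21,20) (19,19)]:
  edge (17,17)–(18,0): crosses AB
  edge (18,0)–(24,4): clear
  edge (24,4)–(21,20): crosses AB
  edge (21,20)–(19,19): clear
  edge (19,19)–(17,17): clear
  → BLOCKED
Obstacle 2 [(2,6) (4,1) (11,19) (5,23)]:
  edge (2,6)–(4,1): clear
  edge (4,1)–(11,19): clear
  edge (11,19)–(5,23): clear
  edge (5,23)–(2,6): clear
  midpoint (16,9) outside
  → clear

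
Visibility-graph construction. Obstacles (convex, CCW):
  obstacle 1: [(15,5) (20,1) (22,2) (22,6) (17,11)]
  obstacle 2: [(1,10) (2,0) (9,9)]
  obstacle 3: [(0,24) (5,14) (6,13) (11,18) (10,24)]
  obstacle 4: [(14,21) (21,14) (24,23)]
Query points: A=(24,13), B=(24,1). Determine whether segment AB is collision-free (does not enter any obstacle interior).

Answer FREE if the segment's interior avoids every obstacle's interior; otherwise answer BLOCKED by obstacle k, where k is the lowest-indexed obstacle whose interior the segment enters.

Obstacle 1 [(15,5) (20,1) (22,2) (22,6) (17,11)]:
  edge (15,5)–(20,1): clear
  edge (20,1)–(22,2): clear
  edge (22,2)–(22,6): clear
  edge (22,6)–(17,11): clear
  edge (17,11)–(15,5): clear
  midpoint (24,7) outside
  → clear
Obstacle 2 [(1,10) (2,0) (9,9)]:
  edge (1,10)–(2,0): clear
  edge (2,0)–(9,9): clear
  edge (9,9)–(1,10): clear
  midpoint (24,7) outside
  → clear
Obstacle 3 [(0,24) (5,14) (6,13) (11,18) (10,24)]:
  edge (0,24)–(5,14): clear
  edge (5,14)–(6,13): clear
  edge (6,13)–(11,18): clear
  edge (11,18)–(10,24): clear
  edge (10,24)–(0,24): clear
  midpoint (24,7) outside
  → clear
Obstacle 4 [(14,21) (21,14) (24,23)]:
  edge (14,21)–(21,14): clear
  edge (21,14)–(24,23): clear
  edge (24,23)–(14,21): clear
  midpoint (24,7) outside
  → clear

FREE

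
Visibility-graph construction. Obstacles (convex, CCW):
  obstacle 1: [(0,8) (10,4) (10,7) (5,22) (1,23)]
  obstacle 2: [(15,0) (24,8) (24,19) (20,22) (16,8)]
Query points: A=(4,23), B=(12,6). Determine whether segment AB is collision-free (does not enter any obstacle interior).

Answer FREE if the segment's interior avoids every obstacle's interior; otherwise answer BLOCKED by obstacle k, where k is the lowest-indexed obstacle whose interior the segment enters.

BLOCKED by obstacle 1

Obstacle 1 [(0,8) (10,4) (10,7) (5,22) (1,23)]:
  edge (0,8)–(10,4): clear
  edge (10,4)–(10,7): clear
  edge (10,7)–(5,22): crosses AB
  edge (5,22)–(1,23): crosses AB
  edge (1,23)–(0,8): clear
  → BLOCKED
Obstacle 2 [(15,0) (24,8) (24,19) (20,22) (16,8)]:
  edge (15,0)–(24,8): clear
  edge (24,8)–(24,19): clear
  edge (24,19)–(20,22): clear
  edge (20,22)–(16,8): clear
  edge (16,8)–(15,0): clear
  midpoint (8,29/2) outside
  → clear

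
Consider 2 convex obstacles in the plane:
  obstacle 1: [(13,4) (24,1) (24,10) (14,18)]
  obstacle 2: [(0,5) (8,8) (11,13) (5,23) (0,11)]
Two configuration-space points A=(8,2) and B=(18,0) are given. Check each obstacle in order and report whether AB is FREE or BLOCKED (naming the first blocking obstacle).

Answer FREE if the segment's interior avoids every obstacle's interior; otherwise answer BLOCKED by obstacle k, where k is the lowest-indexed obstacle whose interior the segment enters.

Obstacle 1 [(13,4) (24,1) (24,10) (14,18)]:
  edge (13,4)–(24,1): clear
  edge (24,1)–(24,10): clear
  edge (24,10)–(14,18): clear
  edge (14,18)–(13,4): clear
  midpoint (13,1) outside
  → clear
Obstacle 2 [(0,5) (8,8) (11,13) (5,23) (0,11)]:
  edge (0,5)–(8,8): clear
  edge (8,8)–(11,13): clear
  edge (11,13)–(5,23): clear
  edge (5,23)–(0,11): clear
  edge (0,11)–(0,5): clear
  midpoint (13,1) outside
  → clear

FREE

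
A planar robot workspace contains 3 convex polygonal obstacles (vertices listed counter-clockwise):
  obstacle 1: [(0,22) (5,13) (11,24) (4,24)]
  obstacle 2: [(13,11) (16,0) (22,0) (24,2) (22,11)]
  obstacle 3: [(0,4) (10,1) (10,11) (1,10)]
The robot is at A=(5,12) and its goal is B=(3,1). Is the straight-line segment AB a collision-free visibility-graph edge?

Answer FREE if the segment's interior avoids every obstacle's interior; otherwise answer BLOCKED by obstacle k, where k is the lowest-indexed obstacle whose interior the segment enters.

BLOCKED by obstacle 3

Obstacle 1 [(0,22) (5,13) (11,24) (4,24)]:
  edge (0,22)–(5,13): clear
  edge (5,13)–(11,24): clear
  edge (11,24)–(4,24): clear
  edge (4,24)–(0,22): clear
  midpoint (4,13/2) outside
  → clear
Obstacle 2 [(13,11) (16,0) (22,0) (24,2) (22,11)]:
  edge (13,11)–(16,0): clear
  edge (16,0)–(22,0): clear
  edge (22,0)–(24,2): clear
  edge (24,2)–(22,11): clear
  edge (22,11)–(13,11): clear
  midpoint (4,13/2) outside
  → clear
Obstacle 3 [(0,4) (10,1) (10,11) (1,10)]:
  edge (0,4)–(10,1): crosses AB
  edge (10,1)–(10,11): clear
  edge (10,11)–(1,10): crosses AB
  edge (1,10)–(0,4): clear
  → BLOCKED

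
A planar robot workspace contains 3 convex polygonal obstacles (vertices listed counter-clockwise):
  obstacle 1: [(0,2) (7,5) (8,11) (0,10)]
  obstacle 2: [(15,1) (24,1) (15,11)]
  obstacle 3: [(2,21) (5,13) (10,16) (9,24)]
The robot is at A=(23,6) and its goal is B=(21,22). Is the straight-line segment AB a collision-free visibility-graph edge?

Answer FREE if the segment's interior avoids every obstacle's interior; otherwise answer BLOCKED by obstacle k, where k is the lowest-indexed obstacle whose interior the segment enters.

Obstacle 1 [(0,2) (7,5) (8,11) (0,10)]:
  edge (0,2)–(7,5): clear
  edge (7,5)–(8,11): clear
  edge (8,11)–(0,10): clear
  edge (0,10)–(0,2): clear
  midpoint (22,14) outside
  → clear
Obstacle 2 [(15,1) (24,1) (15,11)]:
  edge (15,1)–(24,1): clear
  edge (24,1)–(15,11): clear
  edge (15,11)–(15,1): clear
  midpoint (22,14) outside
  → clear
Obstacle 3 [(2,21) (5,13) (10,16) (9,24)]:
  edge (2,21)–(5,13): clear
  edge (5,13)–(10,16): clear
  edge (10,16)–(9,24): clear
  edge (9,24)–(2,21): clear
  midpoint (22,14) outside
  → clear

FREE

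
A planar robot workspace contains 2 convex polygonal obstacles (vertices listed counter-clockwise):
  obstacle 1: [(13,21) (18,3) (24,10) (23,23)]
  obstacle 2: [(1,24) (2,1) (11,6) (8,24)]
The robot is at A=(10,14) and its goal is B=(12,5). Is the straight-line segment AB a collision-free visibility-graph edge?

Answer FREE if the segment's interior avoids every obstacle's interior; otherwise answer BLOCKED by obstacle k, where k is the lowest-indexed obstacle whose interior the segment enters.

Obstacle 1 [(13,21) (18,3) (24,10) (23,23)]:
  edge (13,21)–(18,3): clear
  edge (18,3)–(24,10): clear
  edge (24,10)–(23,23): clear
  edge (23,23)–(13,21): clear
  midpoint (11,19/2) outside
  → clear
Obstacle 2 [(1,24) (2,1) (11,6) (8,24)]:
  edge (1,24)–(2,1): clear
  edge (2,1)–(11,6): clear
  edge (11,6)–(8,24): clear
  edge (8,24)–(1,24): clear
  midpoint (11,19/2) outside
  → clear

FREE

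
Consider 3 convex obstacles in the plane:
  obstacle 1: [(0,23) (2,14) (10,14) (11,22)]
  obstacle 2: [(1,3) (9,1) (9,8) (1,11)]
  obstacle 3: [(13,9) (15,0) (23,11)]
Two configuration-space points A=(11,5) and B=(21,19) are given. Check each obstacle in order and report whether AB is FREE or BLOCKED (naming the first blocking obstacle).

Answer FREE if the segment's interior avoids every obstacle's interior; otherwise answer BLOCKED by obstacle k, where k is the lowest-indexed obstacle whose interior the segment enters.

BLOCKED by obstacle 3

Obstacle 1 [(0,23) (2,14) (10,14) (11,22)]:
  edge (0,23)–(2,14): clear
  edge (2,14)–(10,14): clear
  edge (10,14)–(11,22): clear
  edge (11,22)–(0,23): clear
  midpoint (16,12) outside
  → clear
Obstacle 2 [(1,3) (9,1) (9,8) (1,11)]:
  edge (1,3)–(9,1): clear
  edge (9,1)–(9,8): clear
  edge (9,8)–(1,11): clear
  edge (1,11)–(1,3): clear
  midpoint (16,12) outside
  → clear
Obstacle 3 [(13,9) (15,0) (23,11)]:
  edge (13,9)–(15,0): crosses AB
  edge (15,0)–(23,11): clear
  edge (23,11)–(13,9): crosses AB
  → BLOCKED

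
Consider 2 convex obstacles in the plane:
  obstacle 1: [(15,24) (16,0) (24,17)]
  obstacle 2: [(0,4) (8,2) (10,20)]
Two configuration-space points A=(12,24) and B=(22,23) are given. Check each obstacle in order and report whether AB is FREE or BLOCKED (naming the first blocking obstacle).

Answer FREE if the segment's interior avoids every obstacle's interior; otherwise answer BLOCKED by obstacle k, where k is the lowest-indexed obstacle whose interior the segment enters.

BLOCKED by obstacle 1

Obstacle 1 [(15,24) (16,0) (24,17)]:
  edge (15,24)–(16,0): crosses AB
  edge (16,0)–(24,17): clear
  edge (24,17)–(15,24): crosses AB
  → BLOCKED
Obstacle 2 [(0,4) (8,2) (10,20)]:
  edge (0,4)–(8,2): clear
  edge (8,2)–(10,20): clear
  edge (10,20)–(0,4): clear
  midpoint (17,47/2) outside
  → clear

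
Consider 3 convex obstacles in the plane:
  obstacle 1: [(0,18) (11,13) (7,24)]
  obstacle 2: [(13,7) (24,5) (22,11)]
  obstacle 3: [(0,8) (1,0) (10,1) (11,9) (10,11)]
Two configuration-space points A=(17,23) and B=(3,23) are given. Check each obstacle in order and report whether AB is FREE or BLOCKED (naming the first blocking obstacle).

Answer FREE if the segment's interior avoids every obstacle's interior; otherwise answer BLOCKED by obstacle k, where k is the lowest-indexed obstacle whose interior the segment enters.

Obstacle 1 [(0,18) (11,13) (7,24)]:
  edge (0,18)–(11,13): clear
  edge (11,13)–(7,24): crosses AB
  edge (7,24)–(0,18): crosses AB
  → BLOCKED
Obstacle 2 [(13,7) (24,5) (22,11)]:
  edge (13,7)–(24,5): clear
  edge (24,5)–(22,11): clear
  edge (22,11)–(13,7): clear
  midpoint (10,23) outside
  → clear
Obstacle 3 [(0,8) (1,0) (10,1) (11,9) (10,11)]:
  edge (0,8)–(1,0): clear
  edge (1,0)–(10,1): clear
  edge (10,1)–(11,9): clear
  edge (11,9)–(10,11): clear
  edge (10,11)–(0,8): clear
  midpoint (10,23) outside
  → clear

BLOCKED by obstacle 1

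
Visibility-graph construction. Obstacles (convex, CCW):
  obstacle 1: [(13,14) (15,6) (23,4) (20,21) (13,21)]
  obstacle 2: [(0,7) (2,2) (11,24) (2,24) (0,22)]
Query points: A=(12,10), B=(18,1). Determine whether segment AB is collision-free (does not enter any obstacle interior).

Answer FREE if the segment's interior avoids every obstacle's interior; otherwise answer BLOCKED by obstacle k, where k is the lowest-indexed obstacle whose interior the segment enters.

FREE

Obstacle 1 [(13,14) (15,6) (23,4) (20,21) (13,21)]:
  edge (13,14)–(15,6): clear
  edge (15,6)–(23,4): clear
  edge (23,4)–(20,21): clear
  edge (20,21)–(13,21): clear
  edge (13,21)–(13,14): clear
  midpoint (15,11/2) outside
  → clear
Obstacle 2 [(0,7) (2,2) (11,24) (2,24) (0,22)]:
  edge (0,7)–(2,2): clear
  edge (2,2)–(11,24): clear
  edge (11,24)–(2,24): clear
  edge (2,24)–(0,22): clear
  edge (0,22)–(0,7): clear
  midpoint (15,11/2) outside
  → clear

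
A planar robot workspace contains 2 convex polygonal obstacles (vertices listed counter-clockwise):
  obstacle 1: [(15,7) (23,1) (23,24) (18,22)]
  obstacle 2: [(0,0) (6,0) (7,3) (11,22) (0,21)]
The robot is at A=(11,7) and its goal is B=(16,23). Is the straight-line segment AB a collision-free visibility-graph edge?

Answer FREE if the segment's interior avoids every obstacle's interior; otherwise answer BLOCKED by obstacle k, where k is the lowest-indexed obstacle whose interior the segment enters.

Obstacle 1 [(15,7) (23,1) (23,24) (18,22)]:
  edge (15,7)–(23,1): clear
  edge (23,1)–(23,24): clear
  edge (23,24)–(18,22): clear
  edge (18,22)–(15,7): clear
  midpoint (27/2,15) outside
  → clear
Obstacle 2 [(0,0) (6,0) (7,3) (11,22) (0,21)]:
  edge (0,0)–(6,0): clear
  edge (6,0)–(7,3): clear
  edge (7,3)–(11,22): clear
  edge (11,22)–(0,21): clear
  edge (0,21)–(0,0): clear
  midpoint (27/2,15) outside
  → clear

FREE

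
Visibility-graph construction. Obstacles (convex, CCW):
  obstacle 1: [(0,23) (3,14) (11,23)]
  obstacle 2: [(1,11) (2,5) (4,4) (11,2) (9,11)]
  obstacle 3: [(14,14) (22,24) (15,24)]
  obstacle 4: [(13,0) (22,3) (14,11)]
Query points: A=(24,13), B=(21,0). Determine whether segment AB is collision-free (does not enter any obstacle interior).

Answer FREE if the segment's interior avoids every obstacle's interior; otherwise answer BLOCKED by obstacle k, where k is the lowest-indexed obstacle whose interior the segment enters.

BLOCKED by obstacle 4

Obstacle 1 [(0,23) (3,14) (11,23)]:
  edge (0,23)–(3,14): clear
  edge (3,14)–(11,23): clear
  edge (11,23)–(0,23): clear
  midpoint (45/2,13/2) outside
  → clear
Obstacle 2 [(1,11) (2,5) (4,4) (11,2) (9,11)]:
  edge (1,11)–(2,5): clear
  edge (2,5)–(4,4): clear
  edge (4,4)–(11,2): clear
  edge (11,2)–(9,11): clear
  edge (9,11)–(1,11): clear
  midpoint (45/2,13/2) outside
  → clear
Obstacle 3 [(14,14) (22,24) (15,24)]:
  edge (14,14)–(22,24): clear
  edge (22,24)–(15,24): clear
  edge (15,24)–(14,14): clear
  midpoint (45/2,13/2) outside
  → clear
Obstacle 4 [(13,0) (22,3) (14,11)]:
  edge (13,0)–(22,3): crosses AB
  edge (22,3)–(14,11): crosses AB
  edge (14,11)–(13,0): clear
  → BLOCKED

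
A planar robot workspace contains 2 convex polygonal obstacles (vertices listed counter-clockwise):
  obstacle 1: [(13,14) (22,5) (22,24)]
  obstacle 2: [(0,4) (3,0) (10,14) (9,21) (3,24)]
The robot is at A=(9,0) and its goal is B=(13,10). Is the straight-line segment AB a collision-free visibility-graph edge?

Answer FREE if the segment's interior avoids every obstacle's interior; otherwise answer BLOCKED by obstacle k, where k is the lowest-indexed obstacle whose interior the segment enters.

Obstacle 1 [(13,14) (22,5) (22,24)]:
  edge (13,14)–(22,5): clear
  edge (22,5)–(22,24): clear
  edge (22,24)–(13,14): clear
  midpoint (11,5) outside
  → clear
Obstacle 2 [(0,4) (3,0) (10,14) (9,21) (3,24)]:
  edge (0,4)–(3,0): clear
  edge (3,0)–(10,14): clear
  edge (10,14)–(9,21): clear
  edge (9,21)–(3,24): clear
  edge (3,24)–(0,4): clear
  midpoint (11,5) outside
  → clear

FREE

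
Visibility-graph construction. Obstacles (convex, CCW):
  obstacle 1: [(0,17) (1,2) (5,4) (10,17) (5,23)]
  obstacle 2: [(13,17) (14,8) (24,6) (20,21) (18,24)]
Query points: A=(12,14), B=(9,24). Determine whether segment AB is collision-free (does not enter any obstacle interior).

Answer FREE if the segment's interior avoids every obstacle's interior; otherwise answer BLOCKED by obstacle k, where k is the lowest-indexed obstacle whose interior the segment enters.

Obstacle 1 [(0,17) (1,2) (5,4) (10,17) (5,23)]:
  edge (0,17)–(1,2): clear
  edge (1,2)–(5,4): clear
  edge (5,4)–(10,17): clear
  edge (10,17)–(5,23): clear
  edge (5,23)–(0,17): clear
  midpoint (21/2,19) outside
  → clear
Obstacle 2 [(13,17) (14,8) (24,6) (20,21) (18,24)]:
  edge (13,17)–(14,8): clear
  edge (14,8)–(24,6): clear
  edge (24,6)–(20,21): clear
  edge (20,21)–(18,24): clear
  edge (18,24)–(13,17): clear
  midpoint (21/2,19) outside
  → clear

FREE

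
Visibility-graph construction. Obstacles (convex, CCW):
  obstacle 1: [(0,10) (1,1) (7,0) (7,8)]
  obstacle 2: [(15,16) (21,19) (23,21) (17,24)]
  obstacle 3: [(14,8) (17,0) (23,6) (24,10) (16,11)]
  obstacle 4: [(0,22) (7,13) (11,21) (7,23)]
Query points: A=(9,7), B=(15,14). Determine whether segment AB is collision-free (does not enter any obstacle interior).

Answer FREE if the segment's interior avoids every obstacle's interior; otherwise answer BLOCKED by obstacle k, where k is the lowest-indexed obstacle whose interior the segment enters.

FREE

Obstacle 1 [(0,10) (1,1) (7,0) (7,8)]:
  edge (0,10)–(1,1): clear
  edge (1,1)–(7,0): clear
  edge (7,0)–(7,8): clear
  edge (7,8)–(0,10): clear
  midpoint (12,21/2) outside
  → clear
Obstacle 2 [(15,16) (21,19) (23,21) (17,24)]:
  edge (15,16)–(21,19): clear
  edge (21,19)–(23,21): clear
  edge (23,21)–(17,24): clear
  edge (17,24)–(15,16): clear
  midpoint (12,21/2) outside
  → clear
Obstacle 3 [(14,8) (17,0) (23,6) (24,10) (16,11)]:
  edge (14,8)–(17,0): clear
  edge (17,0)–(23,6): clear
  edge (23,6)–(24,10): clear
  edge (24,10)–(16,11): clear
  edge (16,11)–(14,8): clear
  midpoint (12,21/2) outside
  → clear
Obstacle 4 [(0,22) (7,13) (11,21) (7,23)]:
  edge (0,22)–(7,13): clear
  edge (7,13)–(11,21): clear
  edge (11,21)–(7,23): clear
  edge (7,23)–(0,22): clear
  midpoint (12,21/2) outside
  → clear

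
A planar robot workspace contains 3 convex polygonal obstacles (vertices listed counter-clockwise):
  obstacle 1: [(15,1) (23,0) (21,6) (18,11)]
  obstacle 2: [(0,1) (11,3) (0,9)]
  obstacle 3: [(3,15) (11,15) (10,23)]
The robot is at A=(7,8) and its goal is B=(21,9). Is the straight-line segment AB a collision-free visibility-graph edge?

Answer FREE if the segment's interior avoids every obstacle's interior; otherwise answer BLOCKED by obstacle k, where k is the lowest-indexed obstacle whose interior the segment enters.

Obstacle 1 [(15,1) (23,0) (21,6) (18,11)]:
  edge (15,1)–(23,0): clear
  edge (23,0)–(21,6): clear
  edge (21,6)–(18,11): crosses AB
  edge (18,11)–(15,1): crosses AB
  → BLOCKED
Obstacle 2 [(0,1) (11,3) (0,9)]:
  edge (0,1)–(11,3): clear
  edge (11,3)–(0,9): clear
  edge (0,9)–(0,1): clear
  midpoint (14,17/2) outside
  → clear
Obstacle 3 [(3,15) (11,15) (10,23)]:
  edge (3,15)–(11,15): clear
  edge (11,15)–(10,23): clear
  edge (10,23)–(3,15): clear
  midpoint (14,17/2) outside
  → clear

BLOCKED by obstacle 1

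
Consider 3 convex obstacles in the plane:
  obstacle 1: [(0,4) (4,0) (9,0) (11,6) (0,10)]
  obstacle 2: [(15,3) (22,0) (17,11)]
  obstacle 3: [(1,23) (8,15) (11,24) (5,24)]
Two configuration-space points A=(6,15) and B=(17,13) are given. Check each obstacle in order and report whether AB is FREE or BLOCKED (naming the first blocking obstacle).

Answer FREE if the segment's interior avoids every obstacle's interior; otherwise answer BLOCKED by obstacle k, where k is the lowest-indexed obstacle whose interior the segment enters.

FREE

Obstacle 1 [(0,4) (4,0) (9,0) (11,6) (0,10)]:
  edge (0,4)–(4,0): clear
  edge (4,0)–(9,0): clear
  edge (9,0)–(11,6): clear
  edge (11,6)–(0,10): clear
  edge (0,10)–(0,4): clear
  midpoint (23/2,14) outside
  → clear
Obstacle 2 [(15,3) (22,0) (17,11)]:
  edge (15,3)–(22,0): clear
  edge (22,0)–(17,11): clear
  edge (17,11)–(15,3): clear
  midpoint (23/2,14) outside
  → clear
Obstacle 3 [(1,23) (8,15) (11,24) (5,24)]:
  edge (1,23)–(8,15): clear
  edge (8,15)–(11,24): clear
  edge (11,24)–(5,24): clear
  edge (5,24)–(1,23): clear
  midpoint (23/2,14) outside
  → clear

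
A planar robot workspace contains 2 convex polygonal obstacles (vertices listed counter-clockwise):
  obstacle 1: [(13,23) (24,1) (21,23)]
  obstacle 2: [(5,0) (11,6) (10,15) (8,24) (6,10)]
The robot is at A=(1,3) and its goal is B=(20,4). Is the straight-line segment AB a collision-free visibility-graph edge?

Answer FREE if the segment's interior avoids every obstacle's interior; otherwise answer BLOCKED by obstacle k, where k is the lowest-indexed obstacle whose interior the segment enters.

Obstacle 1 [(13,23) (24,1) (21,23)]:
  edge (13,23)–(24,1): clear
  edge (24,1)–(21,23): clear
  edge (21,23)–(13,23): clear
  midpoint (21/2,7/2) outside
  → clear
Obstacle 2 [(5,0) (11,6) (10,15) (8,24) (6,10)]:
  edge (5,0)–(11,6): crosses AB
  edge (11,6)–(10,15): clear
  edge (10,15)–(8,24): clear
  edge (8,24)–(6,10): clear
  edge (6,10)–(5,0): crosses AB
  → BLOCKED

BLOCKED by obstacle 2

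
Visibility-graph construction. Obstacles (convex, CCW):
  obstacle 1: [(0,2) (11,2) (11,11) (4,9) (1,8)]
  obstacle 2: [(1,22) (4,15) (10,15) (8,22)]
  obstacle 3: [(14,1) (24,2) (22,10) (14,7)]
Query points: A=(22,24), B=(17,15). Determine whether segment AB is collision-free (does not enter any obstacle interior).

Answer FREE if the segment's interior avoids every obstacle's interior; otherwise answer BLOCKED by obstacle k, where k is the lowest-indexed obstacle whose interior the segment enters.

FREE

Obstacle 1 [(0,2) (11,2) (11,11) (4,9) (1,8)]:
  edge (0,2)–(11,2): clear
  edge (11,2)–(11,11): clear
  edge (11,11)–(4,9): clear
  edge (4,9)–(1,8): clear
  edge (1,8)–(0,2): clear
  midpoint (39/2,39/2) outside
  → clear
Obstacle 2 [(1,22) (4,15) (10,15) (8,22)]:
  edge (1,22)–(4,15): clear
  edge (4,15)–(10,15): clear
  edge (10,15)–(8,22): clear
  edge (8,22)–(1,22): clear
  midpoint (39/2,39/2) outside
  → clear
Obstacle 3 [(14,1) (24,2) (22,10) (14,7)]:
  edge (14,1)–(24,2): clear
  edge (24,2)–(22,10): clear
  edge (22,10)–(14,7): clear
  edge (14,7)–(14,1): clear
  midpoint (39/2,39/2) outside
  → clear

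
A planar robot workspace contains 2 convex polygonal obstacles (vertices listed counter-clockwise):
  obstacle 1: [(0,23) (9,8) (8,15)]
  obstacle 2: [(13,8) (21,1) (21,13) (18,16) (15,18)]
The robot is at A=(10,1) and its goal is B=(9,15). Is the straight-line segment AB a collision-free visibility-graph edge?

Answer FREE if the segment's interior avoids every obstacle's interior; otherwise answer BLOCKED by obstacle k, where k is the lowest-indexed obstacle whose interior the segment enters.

Obstacle 1 [(0,23) (9,8) (8,15)]:
  edge (0,23)–(9,8): clear
  edge (9,8)–(8,15): clear
  edge (8,15)–(0,23): clear
  midpoint (19/2,8) outside
  → clear
Obstacle 2 [(13,8) (21,1) (21,13) (18,16) (15,18)]:
  edge (13,8)–(21,1): clear
  edge (21,1)–(21,13): clear
  edge (21,13)–(18,16): clear
  edge (18,16)–(15,18): clear
  edge (15,18)–(13,8): clear
  midpoint (19/2,8) outside
  → clear

FREE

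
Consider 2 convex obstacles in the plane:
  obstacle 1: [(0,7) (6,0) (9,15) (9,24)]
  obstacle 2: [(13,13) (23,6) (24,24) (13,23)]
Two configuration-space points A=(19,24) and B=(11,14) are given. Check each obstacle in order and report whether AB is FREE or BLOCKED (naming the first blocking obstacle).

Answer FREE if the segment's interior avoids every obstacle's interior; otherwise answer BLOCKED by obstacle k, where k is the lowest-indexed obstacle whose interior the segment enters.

BLOCKED by obstacle 2

Obstacle 1 [(0,7) (6,0) (9,15) (9,24)]:
  edge (0,7)–(6,0): clear
  edge (6,0)–(9,15): clear
  edge (9,15)–(9,24): clear
  edge (9,24)–(0,7): clear
  midpoint (15,19) outside
  → clear
Obstacle 2 [(13,13) (23,6) (24,24) (13,23)]:
  edge (13,13)–(23,6): clear
  edge (23,6)–(24,24): clear
  edge (24,24)–(13,23): crosses AB
  edge (13,23)–(13,13): crosses AB
  → BLOCKED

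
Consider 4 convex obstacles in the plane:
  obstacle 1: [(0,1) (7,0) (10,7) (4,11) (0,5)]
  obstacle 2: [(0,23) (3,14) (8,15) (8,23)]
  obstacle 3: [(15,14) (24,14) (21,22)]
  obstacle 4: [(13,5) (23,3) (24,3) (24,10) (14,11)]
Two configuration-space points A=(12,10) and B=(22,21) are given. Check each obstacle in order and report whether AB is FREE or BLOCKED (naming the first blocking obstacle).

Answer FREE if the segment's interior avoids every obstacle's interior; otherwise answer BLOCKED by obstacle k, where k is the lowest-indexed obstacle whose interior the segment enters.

Obstacle 1 [(0,1) (7,0) (10,7) (4,11) (0,5)]:
  edge (0,1)–(7,0): clear
  edge (7,0)–(10,7): clear
  edge (10,7)–(4,11): clear
  edge (4,11)–(0,5): clear
  edge (0,5)–(0,1): clear
  midpoint (17,31/2) outside
  → clear
Obstacle 2 [(0,23) (3,14) (8,15) (8,23)]:
  edge (0,23)–(3,14): clear
  edge (3,14)–(8,15): clear
  edge (8,15)–(8,23): clear
  edge (8,23)–(0,23): clear
  midpoint (17,31/2) outside
  → clear
Obstacle 3 [(15,14) (24,14) (21,22)]:
  edge (15,14)–(24,14): crosses AB
  edge (24,14)–(21,22): crosses AB
  edge (21,22)–(15,14): clear
  → BLOCKED
Obstacle 4 [(13,5) (23,3) (24,3) (24,10) (14,11)]:
  edge (13,5)–(23,3): clear
  edge (23,3)–(24,3): clear
  edge (24,3)–(24,10): clear
  edge (24,10)–(14,11): clear
  edge (14,11)–(13,5): clear
  midpoint (17,31/2) outside
  → clear

BLOCKED by obstacle 3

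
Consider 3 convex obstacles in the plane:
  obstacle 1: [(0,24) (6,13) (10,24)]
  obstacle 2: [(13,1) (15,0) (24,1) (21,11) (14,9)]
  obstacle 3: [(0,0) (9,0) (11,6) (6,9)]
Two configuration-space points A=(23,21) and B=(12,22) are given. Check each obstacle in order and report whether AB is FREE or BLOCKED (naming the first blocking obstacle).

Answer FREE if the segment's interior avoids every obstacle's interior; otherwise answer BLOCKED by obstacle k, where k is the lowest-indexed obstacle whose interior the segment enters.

FREE

Obstacle 1 [(0,24) (6,13) (10,24)]:
  edge (0,24)–(6,13): clear
  edge (6,13)–(10,24): clear
  edge (10,24)–(0,24): clear
  midpoint (35/2,43/2) outside
  → clear
Obstacle 2 [(13,1) (15,0) (24,1) (21,11) (14,9)]:
  edge (13,1)–(15,0): clear
  edge (15,0)–(24,1): clear
  edge (24,1)–(21,11): clear
  edge (21,11)–(14,9): clear
  edge (14,9)–(13,1): clear
  midpoint (35/2,43/2) outside
  → clear
Obstacle 3 [(0,0) (9,0) (11,6) (6,9)]:
  edge (0,0)–(9,0): clear
  edge (9,0)–(11,6): clear
  edge (11,6)–(6,9): clear
  edge (6,9)–(0,0): clear
  midpoint (35/2,43/2) outside
  → clear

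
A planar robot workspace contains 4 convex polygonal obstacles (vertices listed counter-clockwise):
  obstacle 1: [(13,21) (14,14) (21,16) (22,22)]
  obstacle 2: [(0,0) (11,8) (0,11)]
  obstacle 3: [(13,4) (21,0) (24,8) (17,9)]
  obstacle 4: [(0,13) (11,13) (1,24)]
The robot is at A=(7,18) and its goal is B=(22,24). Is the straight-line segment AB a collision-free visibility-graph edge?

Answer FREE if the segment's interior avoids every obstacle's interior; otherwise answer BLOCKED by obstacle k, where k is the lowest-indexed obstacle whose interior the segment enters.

BLOCKED by obstacle 1

Obstacle 1 [(13,21) (14,14) (21,16) (22,22)]:
  edge (13,21)–(14,14): crosses AB
  edge (14,14)–(21,16): clear
  edge (21,16)–(22,22): clear
  edge (22,22)–(13,21): crosses AB
  → BLOCKED
Obstacle 2 [(0,0) (11,8) (0,11)]:
  edge (0,0)–(11,8): clear
  edge (11,8)–(0,11): clear
  edge (0,11)–(0,0): clear
  midpoint (29/2,21) outside
  → clear
Obstacle 3 [(13,4) (21,0) (24,8) (17,9)]:
  edge (13,4)–(21,0): clear
  edge (21,0)–(24,8): clear
  edge (24,8)–(17,9): clear
  edge (17,9)–(13,4): clear
  midpoint (29/2,21) outside
  → clear
Obstacle 4 [(0,13) (11,13) (1,24)]:
  edge (0,13)–(11,13): clear
  edge (11,13)–(1,24): clear
  edge (1,24)–(0,13): clear
  midpoint (29/2,21) outside
  → clear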